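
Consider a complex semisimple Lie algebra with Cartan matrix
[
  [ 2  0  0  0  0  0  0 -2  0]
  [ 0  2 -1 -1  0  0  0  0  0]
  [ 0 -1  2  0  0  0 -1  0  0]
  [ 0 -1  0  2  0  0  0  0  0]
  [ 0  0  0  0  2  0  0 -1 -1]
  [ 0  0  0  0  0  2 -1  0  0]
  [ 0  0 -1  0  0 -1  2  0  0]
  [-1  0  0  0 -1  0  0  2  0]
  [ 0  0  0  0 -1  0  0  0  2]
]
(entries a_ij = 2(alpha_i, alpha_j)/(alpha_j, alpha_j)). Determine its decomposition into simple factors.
A_5 + C_4

The diagram associated to this matrix has two connected components: the simple roots {alpha_2, alpha_3, alpha_4, alpha_6, alpha_7} form a chain of 5 nodes with single edges (A_5), and {alpha_1, alpha_5, alpha_8, alpha_9} form a chain of 4 nodes with a double edge at one end; the terminal node there is the unique long simple root (C_4). A semisimple Lie algebra decomposes uniquely as the direct sum of simple ideals, one per connected component of its Dynkin diagram, so g ≅ A_5 ⊕ C_4 (dimension 35 + 36 = 71).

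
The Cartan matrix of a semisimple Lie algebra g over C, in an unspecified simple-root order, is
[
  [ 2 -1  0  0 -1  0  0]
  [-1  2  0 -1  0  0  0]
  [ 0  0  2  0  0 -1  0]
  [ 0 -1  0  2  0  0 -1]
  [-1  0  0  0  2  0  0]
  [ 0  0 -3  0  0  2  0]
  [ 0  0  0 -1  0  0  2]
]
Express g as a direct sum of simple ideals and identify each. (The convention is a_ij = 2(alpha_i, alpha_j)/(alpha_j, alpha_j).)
The diagram associated to this matrix has two connected components: the simple roots {alpha_1, alpha_2, alpha_4, alpha_5, alpha_7} form a chain of 5 nodes with single edges (A_5), and {alpha_3, alpha_6} form two nodes joined by a triple edge (G_2). A semisimple Lie algebra decomposes uniquely as the direct sum of simple ideals, one per connected component of its Dynkin diagram, so g ≅ A_5 ⊕ G_2 (dimension 35 + 14 = 49).

type A_5 ⊕ type G_2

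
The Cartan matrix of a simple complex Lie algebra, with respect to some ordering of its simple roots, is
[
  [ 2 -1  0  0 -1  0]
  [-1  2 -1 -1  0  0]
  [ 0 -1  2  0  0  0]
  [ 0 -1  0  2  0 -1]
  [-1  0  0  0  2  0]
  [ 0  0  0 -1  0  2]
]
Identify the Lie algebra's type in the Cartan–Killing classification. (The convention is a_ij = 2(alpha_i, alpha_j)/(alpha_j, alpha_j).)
The matrix has rank 6 with 2's on the diagonal. Reading the off-diagonal entries as Dynkin edges (a single edge where a_ij = a_ji = -1; a double or triple edge where a_ij * a_ji = 2 or 3), the diagram is a chain of 5 nodes with one extra node attached to the third node from one end (E_6). One simple-root ordering that puts it in standard form is (alpha_5, alpha_3, alpha_1, alpha_2, alpha_4, alpha_6). So the algebra is type E_6.

E_6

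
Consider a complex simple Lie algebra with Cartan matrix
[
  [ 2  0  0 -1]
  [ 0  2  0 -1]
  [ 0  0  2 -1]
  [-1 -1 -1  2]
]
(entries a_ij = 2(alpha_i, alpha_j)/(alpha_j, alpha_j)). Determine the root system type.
The matrix has rank 4 with 2's on the diagonal. Reading the off-diagonal entries as Dynkin edges (a single edge where a_ij = a_ji = -1; a double or triple edge where a_ij * a_ji = 2 or 3), the diagram is a chain of 2 nodes with a fork of two nodes at one end (D_4). One simple-root ordering that puts it in standard form is (alpha_1, alpha_4, alpha_3, alpha_2). So the algebra is type D_4, i.e. so(8).

D_4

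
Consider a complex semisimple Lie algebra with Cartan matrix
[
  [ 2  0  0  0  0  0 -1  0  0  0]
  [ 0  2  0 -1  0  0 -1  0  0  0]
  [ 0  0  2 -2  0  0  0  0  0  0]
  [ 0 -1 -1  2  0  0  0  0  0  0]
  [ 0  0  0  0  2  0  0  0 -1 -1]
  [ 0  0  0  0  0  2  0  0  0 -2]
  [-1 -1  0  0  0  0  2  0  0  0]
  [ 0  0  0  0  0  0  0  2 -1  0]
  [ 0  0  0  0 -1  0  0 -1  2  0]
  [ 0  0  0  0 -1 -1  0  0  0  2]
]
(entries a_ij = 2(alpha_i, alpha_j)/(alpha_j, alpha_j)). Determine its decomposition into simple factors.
The diagram associated to this matrix has two connected components: the simple roots {alpha_1, alpha_2, alpha_3, alpha_4, alpha_7} form a chain of 5 nodes with a double edge at one end; the terminal node there is the unique long simple root (C_5), and {alpha_5, alpha_6, alpha_8, alpha_9, alpha_10} form a chain of 5 nodes with a double edge at one end; the terminal node there is the unique long simple root (C_5). A semisimple Lie algebra decomposes uniquely as the direct sum of simple ideals, one per connected component of its Dynkin diagram, so g ≅ C_5 ⊕ C_5 (dimension 55 + 55 = 110).

type C_5 ⊕ type C_5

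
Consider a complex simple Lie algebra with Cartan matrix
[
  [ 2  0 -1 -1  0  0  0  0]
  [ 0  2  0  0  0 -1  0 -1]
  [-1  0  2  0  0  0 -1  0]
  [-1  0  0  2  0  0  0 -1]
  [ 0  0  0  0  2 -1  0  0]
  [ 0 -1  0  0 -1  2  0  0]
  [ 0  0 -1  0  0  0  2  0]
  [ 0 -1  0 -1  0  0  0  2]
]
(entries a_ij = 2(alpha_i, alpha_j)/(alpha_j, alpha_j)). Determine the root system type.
type A_8

The matrix has rank 8 with 2's on the diagonal. Reading the off-diagonal entries as Dynkin edges (a single edge where a_ij = a_ji = -1; a double or triple edge where a_ij * a_ji = 2 or 3), the diagram is a chain of 8 nodes with single edges (A_8). One simple-root ordering that puts it in standard form is (alpha_7, alpha_3, alpha_1, alpha_4, alpha_8, alpha_2, alpha_6, alpha_5). So the algebra is type A_8, i.e. sl(9).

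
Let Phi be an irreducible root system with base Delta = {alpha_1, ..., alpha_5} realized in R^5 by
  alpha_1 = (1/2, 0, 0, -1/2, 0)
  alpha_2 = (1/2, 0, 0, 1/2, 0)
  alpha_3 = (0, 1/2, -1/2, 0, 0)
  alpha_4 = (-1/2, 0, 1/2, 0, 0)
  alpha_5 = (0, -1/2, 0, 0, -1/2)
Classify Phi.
Compute the Cartan integers a_ij = 2(alpha_i, alpha_j)/(alpha_j, alpha_j); the resulting 5x5 Cartan matrix is
[[2, 0, 0, -1, 0], [0, 2, 0, -1, 0], [0, 0, 2, -1, -1], [-1, -1, -1, 2, 0], [0, 0, -1, 0, 2]].
All simple roots have the same length, so the diagram is simply laced. The associated Dynkin diagram is a chain of 3 nodes with a fork of two nodes at one end (D_5), so the type is D_5 (the algebra so(10)).

D5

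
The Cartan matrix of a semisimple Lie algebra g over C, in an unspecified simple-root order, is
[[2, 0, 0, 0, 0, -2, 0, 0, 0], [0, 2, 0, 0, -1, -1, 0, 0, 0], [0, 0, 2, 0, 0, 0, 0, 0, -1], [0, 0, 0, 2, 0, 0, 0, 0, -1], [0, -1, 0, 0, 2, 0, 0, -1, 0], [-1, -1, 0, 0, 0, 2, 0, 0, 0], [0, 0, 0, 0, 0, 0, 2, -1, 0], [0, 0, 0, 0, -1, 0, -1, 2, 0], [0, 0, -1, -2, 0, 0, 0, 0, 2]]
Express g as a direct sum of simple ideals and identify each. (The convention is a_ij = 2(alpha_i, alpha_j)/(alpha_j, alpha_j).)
The diagram associated to this matrix has two connected components: the simple roots {alpha_3, alpha_4, alpha_9} form a chain of 3 nodes with a double edge at one end; the terminal node there is the unique short simple root (B_3), and {alpha_1, alpha_2, alpha_5, alpha_6, alpha_7, alpha_8} form a chain of 6 nodes with a double edge at one end; the terminal node there is the unique long simple root (C_6). A semisimple Lie algebra decomposes uniquely as the direct sum of simple ideals, one per connected component of its Dynkin diagram, so g ≅ B_3 ⊕ C_6 (dimension 21 + 78 = 99).

B_3 ⊕ C_6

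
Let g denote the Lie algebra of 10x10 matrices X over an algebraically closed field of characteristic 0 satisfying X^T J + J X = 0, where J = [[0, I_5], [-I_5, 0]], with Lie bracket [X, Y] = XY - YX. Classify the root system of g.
type C_5

This is sp(10), which has dimension 10(10+1)/2 = 55 and rank 10/2 = 5. In the classification of classical Lie algebras, the symplectic algebra sp(2n) has type C_n; here n = 5, so the Dynkin diagram is a chain of 5 nodes with a double edge at one end; the terminal node there is the unique long simple root (C_5). Hence the type is C_5.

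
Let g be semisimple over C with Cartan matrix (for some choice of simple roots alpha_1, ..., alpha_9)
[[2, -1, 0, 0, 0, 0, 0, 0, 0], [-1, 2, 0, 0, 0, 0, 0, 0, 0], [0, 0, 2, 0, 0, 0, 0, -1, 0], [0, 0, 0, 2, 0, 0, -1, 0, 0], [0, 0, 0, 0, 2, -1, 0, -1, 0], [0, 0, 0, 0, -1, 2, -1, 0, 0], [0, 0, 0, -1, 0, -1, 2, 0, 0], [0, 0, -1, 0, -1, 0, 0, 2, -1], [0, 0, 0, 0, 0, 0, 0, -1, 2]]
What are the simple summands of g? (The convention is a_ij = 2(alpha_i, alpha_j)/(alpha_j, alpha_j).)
A_2 (sl(3)) ⊕ D_7 (so(14))

The diagram associated to this matrix has two connected components: the simple roots {alpha_1, alpha_2} form a chain of 2 nodes with single edges (A_2), and {alpha_3, alpha_4, alpha_5, alpha_6, alpha_7, alpha_8, alpha_9} form a chain of 5 nodes with a fork of two nodes at one end (D_7). A semisimple Lie algebra decomposes uniquely as the direct sum of simple ideals, one per connected component of its Dynkin diagram, so g ≅ A_2 ⊕ D_7 (dimension 8 + 91 = 99).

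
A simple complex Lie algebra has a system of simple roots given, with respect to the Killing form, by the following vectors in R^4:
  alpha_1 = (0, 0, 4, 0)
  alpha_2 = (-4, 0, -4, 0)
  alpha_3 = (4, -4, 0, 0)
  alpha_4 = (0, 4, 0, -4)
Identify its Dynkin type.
type B_4

Compute the Cartan integers a_ij = 2(alpha_i, alpha_j)/(alpha_j, alpha_j); the resulting 4x4 Cartan matrix is
[[2, -1, 0, 0], [-2, 2, -1, 0], [0, -1, 2, -1], [0, 0, -1, 2]].
The roots have two lengths (squared-length ratio 2:1); the short ones are alpha_{1}. The associated Dynkin diagram is a chain of 4 nodes with a double edge at one end; the terminal node there is the unique short simple root (B_4), so the type is B_4 (the algebra so(9)).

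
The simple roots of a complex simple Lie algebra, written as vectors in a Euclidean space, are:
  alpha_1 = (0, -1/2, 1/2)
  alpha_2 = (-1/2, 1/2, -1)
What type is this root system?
Compute the Cartan integers a_ij = 2(alpha_i, alpha_j)/(alpha_j, alpha_j); the resulting 2x2 Cartan matrix is
[[2, -1], [-3, 2]].
The roots have two lengths (squared-length ratio 3:1); the short ones are alpha_{1}. The associated Dynkin diagram is two nodes joined by a triple edge (G_2), so the type is G_2.

G_2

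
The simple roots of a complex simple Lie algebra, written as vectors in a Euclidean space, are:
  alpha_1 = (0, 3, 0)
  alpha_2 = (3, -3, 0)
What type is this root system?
B_2 (so(5))

Compute the Cartan integers a_ij = 2(alpha_i, alpha_j)/(alpha_j, alpha_j); the resulting 2x2 Cartan matrix is
[[2, -1], [-2, 2]].
The roots have two lengths (squared-length ratio 2:1); the short ones are alpha_{1}. The associated Dynkin diagram is a chain of 2 nodes with a double edge at one end; the terminal node there is the unique short simple root (B_2), so the type is B_2 (the algebra so(5)).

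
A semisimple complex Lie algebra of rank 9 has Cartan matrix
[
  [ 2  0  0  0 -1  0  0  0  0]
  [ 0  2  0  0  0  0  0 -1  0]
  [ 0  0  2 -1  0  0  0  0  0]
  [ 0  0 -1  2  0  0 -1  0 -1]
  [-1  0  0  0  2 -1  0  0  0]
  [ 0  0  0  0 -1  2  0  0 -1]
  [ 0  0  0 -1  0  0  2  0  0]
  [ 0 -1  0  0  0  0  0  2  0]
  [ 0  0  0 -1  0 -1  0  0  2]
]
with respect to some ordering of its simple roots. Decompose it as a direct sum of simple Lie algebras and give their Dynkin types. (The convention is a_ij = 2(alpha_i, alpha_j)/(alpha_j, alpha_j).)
The diagram associated to this matrix has two connected components: the simple roots {alpha_2, alpha_8} form a chain of 2 nodes with single edges (A_2), and {alpha_1, alpha_3, alpha_4, alpha_5, alpha_6, alpha_7, alpha_9} form a chain of 5 nodes with a fork of two nodes at one end (D_7). A semisimple Lie algebra decomposes uniquely as the direct sum of simple ideals, one per connected component of its Dynkin diagram, so g ≅ A_2 ⊕ D_7 (dimension 8 + 91 = 99).

type A_2 ⊕ type D_7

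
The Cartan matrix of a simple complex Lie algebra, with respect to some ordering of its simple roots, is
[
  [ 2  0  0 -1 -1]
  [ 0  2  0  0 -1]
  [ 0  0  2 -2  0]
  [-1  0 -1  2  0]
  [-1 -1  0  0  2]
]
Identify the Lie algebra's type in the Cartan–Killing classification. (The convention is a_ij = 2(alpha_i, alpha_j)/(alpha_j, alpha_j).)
The matrix has rank 5 with 2's on the diagonal. Reading the off-diagonal entries as Dynkin edges (a single edge where a_ij = a_ji = -1; a double or triple edge where a_ij * a_ji = 2 or 3), the diagram is a chain of 5 nodes with a double edge at one end; the terminal node there is the unique long simple root (C_5). One simple-root ordering that puts it in standard form is (alpha_2, alpha_5, alpha_1, alpha_4, alpha_3). So the algebra is type C_5, i.e. sp(10).

C_5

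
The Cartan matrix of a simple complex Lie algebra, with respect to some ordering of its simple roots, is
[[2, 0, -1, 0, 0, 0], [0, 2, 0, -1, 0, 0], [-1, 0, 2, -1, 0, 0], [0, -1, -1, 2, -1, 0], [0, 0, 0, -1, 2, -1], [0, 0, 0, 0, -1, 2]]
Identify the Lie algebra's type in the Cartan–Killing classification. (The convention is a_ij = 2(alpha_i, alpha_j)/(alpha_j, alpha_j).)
E_6

The matrix has rank 6 with 2's on the diagonal. Reading the off-diagonal entries as Dynkin edges (a single edge where a_ij = a_ji = -1; a double or triple edge where a_ij * a_ji = 2 or 3), the diagram is a chain of 5 nodes with one extra node attached to the third node from one end (E_6). One simple-root ordering that puts it in standard form is (alpha_1, alpha_2, alpha_3, alpha_4, alpha_5, alpha_6). So the algebra is type E_6.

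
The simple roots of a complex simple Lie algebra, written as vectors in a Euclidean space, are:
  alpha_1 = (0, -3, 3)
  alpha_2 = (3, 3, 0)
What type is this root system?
type A_2

Compute the Cartan integers a_ij = 2(alpha_i, alpha_j)/(alpha_j, alpha_j); the resulting 2x2 Cartan matrix is
[[2, -1], [-1, 2]].
All simple roots have the same length, so the diagram is simply laced. The associated Dynkin diagram is a chain of 2 nodes with single edges (A_2), so the type is A_2 (the algebra sl(3)).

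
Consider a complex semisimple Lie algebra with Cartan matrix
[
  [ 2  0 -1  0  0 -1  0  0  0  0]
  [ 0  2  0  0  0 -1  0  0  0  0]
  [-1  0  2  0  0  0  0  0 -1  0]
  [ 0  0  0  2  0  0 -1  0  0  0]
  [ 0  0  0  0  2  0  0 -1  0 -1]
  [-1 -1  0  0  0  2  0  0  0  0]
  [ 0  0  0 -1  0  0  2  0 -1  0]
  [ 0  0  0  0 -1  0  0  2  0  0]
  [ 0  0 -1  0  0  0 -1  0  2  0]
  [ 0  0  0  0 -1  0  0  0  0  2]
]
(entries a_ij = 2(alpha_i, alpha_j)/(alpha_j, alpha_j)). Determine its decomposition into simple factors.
type A_3 ⊕ type A_7

The diagram associated to this matrix has two connected components: the simple roots {alpha_5, alpha_8, alpha_10} form a chain of 3 nodes with single edges (A_3), and {alpha_1, alpha_2, alpha_3, alpha_4, alpha_6, alpha_7, alpha_9} form a chain of 7 nodes with single edges (A_7). A semisimple Lie algebra decomposes uniquely as the direct sum of simple ideals, one per connected component of its Dynkin diagram, so g ≅ A_3 ⊕ A_7 (dimension 15 + 63 = 78).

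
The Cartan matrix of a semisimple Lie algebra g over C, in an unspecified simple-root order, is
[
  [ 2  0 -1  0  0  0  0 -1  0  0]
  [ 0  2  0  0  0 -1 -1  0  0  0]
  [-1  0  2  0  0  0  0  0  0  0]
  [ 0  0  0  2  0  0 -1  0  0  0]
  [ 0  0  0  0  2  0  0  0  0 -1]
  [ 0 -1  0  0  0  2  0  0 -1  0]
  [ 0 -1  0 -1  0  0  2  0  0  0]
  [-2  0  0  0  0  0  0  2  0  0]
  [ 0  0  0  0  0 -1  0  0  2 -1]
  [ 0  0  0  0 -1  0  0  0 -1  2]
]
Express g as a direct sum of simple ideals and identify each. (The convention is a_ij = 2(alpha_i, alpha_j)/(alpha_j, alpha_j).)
A7 ⊕ C3

The diagram associated to this matrix has two connected components: the simple roots {alpha_2, alpha_4, alpha_5, alpha_6, alpha_7, alpha_9, alpha_10} form a chain of 7 nodes with single edges (A_7), and {alpha_1, alpha_3, alpha_8} form a chain of 3 nodes with a double edge at one end; the terminal node there is the unique long simple root (C_3). A semisimple Lie algebra decomposes uniquely as the direct sum of simple ideals, one per connected component of its Dynkin diagram, so g ≅ A_7 ⊕ C_3 (dimension 63 + 21 = 84).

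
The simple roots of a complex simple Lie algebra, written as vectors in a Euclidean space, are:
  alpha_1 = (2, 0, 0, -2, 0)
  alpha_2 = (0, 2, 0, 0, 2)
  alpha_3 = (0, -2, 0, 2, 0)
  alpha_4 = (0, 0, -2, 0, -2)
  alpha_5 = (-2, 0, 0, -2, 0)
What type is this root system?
Compute the Cartan integers a_ij = 2(alpha_i, alpha_j)/(alpha_j, alpha_j); the resulting 5x5 Cartan matrix is
[[2, 0, -1, 0, 0], [0, 2, -1, -1, 0], [-1, -1, 2, 0, -1], [0, -1, 0, 2, 0], [0, 0, -1, 0, 2]].
All simple roots have the same length, so the diagram is simply laced. The associated Dynkin diagram is a chain of 3 nodes with a fork of two nodes at one end (D_5), so the type is D_5 (the algebra so(10)).

D5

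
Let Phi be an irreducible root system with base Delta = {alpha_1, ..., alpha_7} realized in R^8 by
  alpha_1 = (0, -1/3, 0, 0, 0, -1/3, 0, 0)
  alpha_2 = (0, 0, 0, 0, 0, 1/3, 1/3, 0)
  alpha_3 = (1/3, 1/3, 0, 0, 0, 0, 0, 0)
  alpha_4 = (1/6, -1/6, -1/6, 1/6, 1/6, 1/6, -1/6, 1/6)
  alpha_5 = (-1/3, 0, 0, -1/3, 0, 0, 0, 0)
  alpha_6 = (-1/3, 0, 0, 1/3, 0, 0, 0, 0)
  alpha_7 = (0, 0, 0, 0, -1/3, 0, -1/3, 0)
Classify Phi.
E_7

Compute the Cartan integers a_ij = 2(alpha_i, alpha_j)/(alpha_j, alpha_j); the resulting 7x7 Cartan matrix is
[[2, -1, -1, 0, 0, 0, 0], [-1, 2, 0, 0, 0, 0, -1], [-1, 0, 2, 0, -1, -1, 0], [0, 0, 0, 2, -1, 0, 0], [0, 0, -1, -1, 2, 0, 0], [0, 0, -1, 0, 0, 2, 0], [0, -1, 0, 0, 0, 0, 2]].
All simple roots have the same length, so the diagram is simply laced. The associated Dynkin diagram is a chain of 6 nodes with one extra node attached to the third node from one end (E_7), so the type is E_7.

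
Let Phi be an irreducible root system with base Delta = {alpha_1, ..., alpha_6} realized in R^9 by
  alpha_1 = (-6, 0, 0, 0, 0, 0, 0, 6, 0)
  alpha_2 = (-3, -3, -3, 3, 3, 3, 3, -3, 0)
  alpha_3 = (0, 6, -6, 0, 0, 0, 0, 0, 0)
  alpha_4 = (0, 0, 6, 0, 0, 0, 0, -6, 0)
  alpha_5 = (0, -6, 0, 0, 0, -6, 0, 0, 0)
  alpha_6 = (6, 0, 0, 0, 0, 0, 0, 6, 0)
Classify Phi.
Compute the Cartan integers a_ij = 2(alpha_i, alpha_j)/(alpha_j, alpha_j); the resulting 6x6 Cartan matrix is
[[2, 0, 0, -1, 0, 0], [0, 2, 0, 0, 0, -1], [0, 0, 2, -1, -1, 0], [-1, 0, -1, 2, 0, -1], [0, 0, -1, 0, 2, 0], [0, -1, 0, -1, 0, 2]].
All simple roots have the same length, so the diagram is simply laced. The associated Dynkin diagram is a chain of 5 nodes with one extra node attached to the third node from one end (E_6), so the type is E_6.

type E_6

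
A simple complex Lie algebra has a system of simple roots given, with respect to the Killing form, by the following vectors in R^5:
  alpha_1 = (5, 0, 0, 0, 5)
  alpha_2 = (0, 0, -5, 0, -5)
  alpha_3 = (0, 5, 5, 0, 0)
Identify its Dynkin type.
A_3

Compute the Cartan integers a_ij = 2(alpha_i, alpha_j)/(alpha_j, alpha_j); the resulting 3x3 Cartan matrix is
[[2, -1, 0], [-1, 2, -1], [0, -1, 2]].
All simple roots have the same length, so the diagram is simply laced. The associated Dynkin diagram is a chain of 3 nodes with single edges (A_3), so the type is A_3 (the algebra sl(4)).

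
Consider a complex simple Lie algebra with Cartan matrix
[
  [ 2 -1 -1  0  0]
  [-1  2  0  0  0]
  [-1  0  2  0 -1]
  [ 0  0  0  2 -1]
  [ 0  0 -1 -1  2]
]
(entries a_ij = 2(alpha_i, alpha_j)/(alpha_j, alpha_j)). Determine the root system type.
A_5 (sl(6))

The matrix has rank 5 with 2's on the diagonal. Reading the off-diagonal entries as Dynkin edges (a single edge where a_ij = a_ji = -1; a double or triple edge where a_ij * a_ji = 2 or 3), the diagram is a chain of 5 nodes with single edges (A_5). One simple-root ordering that puts it in standard form is (alpha_2, alpha_1, alpha_3, alpha_5, alpha_4). So the algebra is type A_5, i.e. sl(6).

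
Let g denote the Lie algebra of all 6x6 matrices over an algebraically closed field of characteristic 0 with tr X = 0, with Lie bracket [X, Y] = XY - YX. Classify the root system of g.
type A_5

This is sl(6), which has dimension 6^2 - 1 = 35 and rank 6 - 1 = 5 (a Cartan subalgebra is the diagonal traceless matrices). In the classification of classical Lie algebras, the special linear algebra sl(n+1) has type A_n; here n = 5, so the Dynkin diagram is a chain of 5 nodes with single edges (A_5). Hence the type is A_5.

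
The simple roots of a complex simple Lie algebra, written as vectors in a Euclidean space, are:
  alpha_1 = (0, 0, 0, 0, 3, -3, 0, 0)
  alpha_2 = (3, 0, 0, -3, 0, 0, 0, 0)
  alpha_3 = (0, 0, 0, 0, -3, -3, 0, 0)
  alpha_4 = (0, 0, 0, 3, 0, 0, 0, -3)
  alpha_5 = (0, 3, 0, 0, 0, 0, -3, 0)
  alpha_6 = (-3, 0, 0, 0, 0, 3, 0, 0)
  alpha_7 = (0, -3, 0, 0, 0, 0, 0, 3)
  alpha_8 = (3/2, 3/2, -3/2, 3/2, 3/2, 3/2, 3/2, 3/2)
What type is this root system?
E8

Compute the Cartan integers a_ij = 2(alpha_i, alpha_j)/(alpha_j, alpha_j); the resulting 8x8 Cartan matrix is
[[2, 0, 0, 0, 0, -1, 0, 0], [0, 2, 0, -1, 0, -1, 0, 0], [0, 0, 2, 0, 0, -1, 0, -1], [0, -1, 0, 2, 0, 0, -1, 0], [0, 0, 0, 0, 2, 0, -1, 0], [-1, -1, -1, 0, 0, 2, 0, 0], [0, 0, 0, -1, -1, 0, 2, 0], [0, 0, -1, 0, 0, 0, 0, 2]].
All simple roots have the same length, so the diagram is simply laced. The associated Dynkin diagram is a chain of 7 nodes with one extra node attached to the third node from one end (E_8), so the type is E_8.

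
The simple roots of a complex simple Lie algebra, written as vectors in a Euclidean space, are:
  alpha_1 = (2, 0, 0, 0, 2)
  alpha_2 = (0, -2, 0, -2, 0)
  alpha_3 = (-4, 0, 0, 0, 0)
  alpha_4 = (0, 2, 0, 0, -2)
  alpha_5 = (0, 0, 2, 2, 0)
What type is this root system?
C5

Compute the Cartan integers a_ij = 2(alpha_i, alpha_j)/(alpha_j, alpha_j); the resulting 5x5 Cartan matrix is
[[2, 0, -1, -1, 0], [0, 2, 0, -1, -1], [-2, 0, 2, 0, 0], [-1, -1, 0, 2, 0], [0, -1, 0, 0, 2]].
The roots have two lengths (squared-length ratio 2:1); the short ones are alpha_{1,2,4,5}. The associated Dynkin diagram is a chain of 5 nodes with a double edge at one end; the terminal node there is the unique long simple root (C_5), so the type is C_5 (the algebra sp(10)).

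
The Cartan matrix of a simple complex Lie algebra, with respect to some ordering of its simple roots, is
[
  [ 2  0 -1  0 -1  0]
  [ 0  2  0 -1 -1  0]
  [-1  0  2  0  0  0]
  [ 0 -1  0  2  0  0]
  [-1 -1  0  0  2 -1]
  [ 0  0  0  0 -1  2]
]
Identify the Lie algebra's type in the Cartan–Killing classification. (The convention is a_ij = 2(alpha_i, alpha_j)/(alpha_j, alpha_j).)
E6

The matrix has rank 6 with 2's on the diagonal. Reading the off-diagonal entries as Dynkin edges (a single edge where a_ij = a_ji = -1; a double or triple edge where a_ij * a_ji = 2 or 3), the diagram is a chain of 5 nodes with one extra node attached to the third node from one end (E_6). One simple-root ordering that puts it in standard form is (alpha_3, alpha_6, alpha_1, alpha_5, alpha_2, alpha_4). So the algebra is type E_6.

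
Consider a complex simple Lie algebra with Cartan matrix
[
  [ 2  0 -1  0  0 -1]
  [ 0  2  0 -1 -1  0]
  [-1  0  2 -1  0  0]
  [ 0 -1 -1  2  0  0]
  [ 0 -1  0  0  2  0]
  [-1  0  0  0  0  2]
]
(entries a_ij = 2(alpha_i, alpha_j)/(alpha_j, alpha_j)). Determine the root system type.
A_6

The matrix has rank 6 with 2's on the diagonal. Reading the off-diagonal entries as Dynkin edges (a single edge where a_ij = a_ji = -1; a double or triple edge where a_ij * a_ji = 2 or 3), the diagram is a chain of 6 nodes with single edges (A_6). One simple-root ordering that puts it in standard form is (alpha_6, alpha_1, alpha_3, alpha_4, alpha_2, alpha_5). So the algebra is type A_6, i.e. sl(7).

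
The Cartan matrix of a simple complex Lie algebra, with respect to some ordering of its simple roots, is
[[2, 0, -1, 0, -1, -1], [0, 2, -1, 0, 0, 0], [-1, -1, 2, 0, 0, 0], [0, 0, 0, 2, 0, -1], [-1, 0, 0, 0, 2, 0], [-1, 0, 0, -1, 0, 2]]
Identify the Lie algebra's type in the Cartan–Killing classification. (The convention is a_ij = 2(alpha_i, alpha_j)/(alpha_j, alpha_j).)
E_6

The matrix has rank 6 with 2's on the diagonal. Reading the off-diagonal entries as Dynkin edges (a single edge where a_ij = a_ji = -1; a double or triple edge where a_ij * a_ji = 2 or 3), the diagram is a chain of 5 nodes with one extra node attached to the third node from one end (E_6). One simple-root ordering that puts it in standard form is (alpha_4, alpha_5, alpha_6, alpha_1, alpha_3, alpha_2). So the algebra is type E_6.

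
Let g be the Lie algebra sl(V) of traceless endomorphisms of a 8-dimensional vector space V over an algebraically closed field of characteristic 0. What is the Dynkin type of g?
This is sl(8), which has dimension 8^2 - 1 = 63 and rank 8 - 1 = 7 (a Cartan subalgebra is the diagonal traceless matrices). In the classification of classical Lie algebras, the special linear algebra sl(n+1) has type A_n; here n = 7, so the Dynkin diagram is a chain of 7 nodes with single edges (A_7). Hence the type is A_7.

A7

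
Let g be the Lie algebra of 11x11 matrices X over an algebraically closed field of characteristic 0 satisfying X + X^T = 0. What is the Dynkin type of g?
B_5

This is so(11) with 11 odd, which has dimension 11(11-1)/2 = 55 and rank (11-1)/2 = 5. In the classification of classical Lie algebras, the orthogonal algebra so(2n+1) in an odd number of variables has type B_n; here n = 5, so the Dynkin diagram is a chain of 5 nodes with a double edge at one end; the terminal node there is the unique short simple root (B_5). Hence the type is B_5.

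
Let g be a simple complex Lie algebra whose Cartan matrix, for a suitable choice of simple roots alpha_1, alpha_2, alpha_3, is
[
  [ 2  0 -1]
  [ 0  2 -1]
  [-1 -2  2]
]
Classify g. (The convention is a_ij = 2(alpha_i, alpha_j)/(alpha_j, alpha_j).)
The matrix has rank 3 with 2's on the diagonal. Reading the off-diagonal entries as Dynkin edges (a single edge where a_ij = a_ji = -1; a double or triple edge where a_ij * a_ji = 2 or 3), the diagram is a chain of 3 nodes with a double edge at one end; the terminal node there is the unique short simple root (B_3). One simple-root ordering that puts it in standard form is (alpha_1, alpha_3, alpha_2). So the algebra is type B_3, i.e. so(7).

B_3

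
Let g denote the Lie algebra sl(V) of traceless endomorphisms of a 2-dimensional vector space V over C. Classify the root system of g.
This is sl(2), which has dimension 2^2 - 1 = 3 and rank 2 - 1 = 1 (a Cartan subalgebra is the diagonal traceless matrices). In the classification of classical Lie algebras, the special linear algebra sl(n+1) has type A_n; here n = 1, so the Dynkin diagram is a chain of 1 nodes with single edges (A_1). Hence the type is A_1.

A_1 (sl(2))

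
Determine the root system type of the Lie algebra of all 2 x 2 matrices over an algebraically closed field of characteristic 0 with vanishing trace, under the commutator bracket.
This is sl(2), which has dimension 2^2 - 1 = 3 and rank 2 - 1 = 1 (a Cartan subalgebra is the diagonal traceless matrices). In the classification of classical Lie algebras, the special linear algebra sl(n+1) has type A_n; here n = 1, so the Dynkin diagram is a chain of 1 nodes with single edges (A_1). Hence the type is A_1.

A_1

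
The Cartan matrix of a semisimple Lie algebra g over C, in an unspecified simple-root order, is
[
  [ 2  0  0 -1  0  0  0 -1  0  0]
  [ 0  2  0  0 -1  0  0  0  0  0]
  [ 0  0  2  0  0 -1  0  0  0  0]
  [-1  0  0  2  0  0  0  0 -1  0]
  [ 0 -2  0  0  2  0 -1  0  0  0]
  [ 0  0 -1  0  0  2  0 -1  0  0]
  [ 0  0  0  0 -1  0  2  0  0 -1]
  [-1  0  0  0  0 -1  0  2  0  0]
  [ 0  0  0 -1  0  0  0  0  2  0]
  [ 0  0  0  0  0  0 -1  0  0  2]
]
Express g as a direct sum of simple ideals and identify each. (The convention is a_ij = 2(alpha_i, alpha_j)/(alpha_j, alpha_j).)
The diagram associated to this matrix has two connected components: the simple roots {alpha_1, alpha_3, alpha_4, alpha_6, alpha_8, alpha_9} form a chain of 6 nodes with single edges (A_6), and {alpha_2, alpha_5, alpha_7, alpha_10} form a chain of 4 nodes with a double edge at one end; the terminal node there is the unique short simple root (B_4). A semisimple Lie algebra decomposes uniquely as the direct sum of simple ideals, one per connected component of its Dynkin diagram, so g ≅ A_6 ⊕ B_4 (dimension 48 + 36 = 84).

A_6 (sl(7)) + B_4 (so(9))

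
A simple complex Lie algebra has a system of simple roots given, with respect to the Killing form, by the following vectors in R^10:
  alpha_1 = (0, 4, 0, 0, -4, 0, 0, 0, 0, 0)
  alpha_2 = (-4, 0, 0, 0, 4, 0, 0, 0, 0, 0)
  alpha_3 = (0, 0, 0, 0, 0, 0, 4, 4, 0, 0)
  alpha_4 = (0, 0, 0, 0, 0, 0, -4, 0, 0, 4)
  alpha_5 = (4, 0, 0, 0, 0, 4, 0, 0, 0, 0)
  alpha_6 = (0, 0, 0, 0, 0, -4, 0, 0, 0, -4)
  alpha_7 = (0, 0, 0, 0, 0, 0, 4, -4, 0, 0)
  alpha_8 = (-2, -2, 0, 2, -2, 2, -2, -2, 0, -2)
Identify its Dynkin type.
type E_8

Compute the Cartan integers a_ij = 2(alpha_i, alpha_j)/(alpha_j, alpha_j); the resulting 8x8 Cartan matrix is
[[2, -1, 0, 0, 0, 0, 0, 0], [-1, 2, 0, 0, -1, 0, 0, 0], [0, 0, 2, -1, 0, 0, 0, -1], [0, 0, -1, 2, 0, -1, -1, 0], [0, -1, 0, 0, 2, -1, 0, 0], [0, 0, 0, -1, -1, 2, 0, 0], [0, 0, 0, -1, 0, 0, 2, 0], [0, 0, -1, 0, 0, 0, 0, 2]].
All simple roots have the same length, so the diagram is simply laced. The associated Dynkin diagram is a chain of 7 nodes with one extra node attached to the third node from one end (E_8), so the type is E_8.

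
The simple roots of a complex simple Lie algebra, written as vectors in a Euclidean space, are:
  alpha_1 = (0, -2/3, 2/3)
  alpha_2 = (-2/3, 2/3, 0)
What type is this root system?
A2

Compute the Cartan integers a_ij = 2(alpha_i, alpha_j)/(alpha_j, alpha_j); the resulting 2x2 Cartan matrix is
[[2, -1], [-1, 2]].
All simple roots have the same length, so the diagram is simply laced. The associated Dynkin diagram is a chain of 2 nodes with single edges (A_2), so the type is A_2 (the algebra sl(3)).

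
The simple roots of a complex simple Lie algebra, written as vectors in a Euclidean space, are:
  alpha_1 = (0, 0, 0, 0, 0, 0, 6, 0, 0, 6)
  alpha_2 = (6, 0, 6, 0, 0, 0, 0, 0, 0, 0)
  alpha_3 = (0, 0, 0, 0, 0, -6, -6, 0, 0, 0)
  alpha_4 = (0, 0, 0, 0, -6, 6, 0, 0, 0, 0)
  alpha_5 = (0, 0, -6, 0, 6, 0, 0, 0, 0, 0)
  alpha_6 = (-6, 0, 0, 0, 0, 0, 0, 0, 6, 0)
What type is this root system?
Compute the Cartan integers a_ij = 2(alpha_i, alpha_j)/(alpha_j, alpha_j); the resulting 6x6 Cartan matrix is
[[2, 0, -1, 0, 0, 0], [0, 2, 0, 0, -1, -1], [-1, 0, 2, -1, 0, 0], [0, 0, -1, 2, -1, 0], [0, -1, 0, -1, 2, 0], [0, -1, 0, 0, 0, 2]].
All simple roots have the same length, so the diagram is simply laced. The associated Dynkin diagram is a chain of 6 nodes with single edges (A_6), so the type is A_6 (the algebra sl(7)).

A_6 (sl(7))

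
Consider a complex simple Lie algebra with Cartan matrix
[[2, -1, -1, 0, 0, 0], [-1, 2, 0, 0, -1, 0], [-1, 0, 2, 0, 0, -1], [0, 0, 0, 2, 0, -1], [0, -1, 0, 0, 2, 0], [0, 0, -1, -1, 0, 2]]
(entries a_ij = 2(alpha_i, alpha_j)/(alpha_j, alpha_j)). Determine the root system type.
The matrix has rank 6 with 2's on the diagonal. Reading the off-diagonal entries as Dynkin edges (a single edge where a_ij = a_ji = -1; a double or triple edge where a_ij * a_ji = 2 or 3), the diagram is a chain of 6 nodes with single edges (A_6). One simple-root ordering that puts it in standard form is (alpha_5, alpha_2, alpha_1, alpha_3, alpha_6, alpha_4). So the algebra is type A_6, i.e. sl(7).

A_6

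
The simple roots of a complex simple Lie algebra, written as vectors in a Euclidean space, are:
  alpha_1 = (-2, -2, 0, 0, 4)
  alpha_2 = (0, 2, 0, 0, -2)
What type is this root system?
Compute the Cartan integers a_ij = 2(alpha_i, alpha_j)/(alpha_j, alpha_j); the resulting 2x2 Cartan matrix is
[[2, -3], [-1, 2]].
The roots have two lengths (squared-length ratio 3:1); the short ones are alpha_{2}. The associated Dynkin diagram is two nodes joined by a triple edge (G_2), so the type is G_2.

G_2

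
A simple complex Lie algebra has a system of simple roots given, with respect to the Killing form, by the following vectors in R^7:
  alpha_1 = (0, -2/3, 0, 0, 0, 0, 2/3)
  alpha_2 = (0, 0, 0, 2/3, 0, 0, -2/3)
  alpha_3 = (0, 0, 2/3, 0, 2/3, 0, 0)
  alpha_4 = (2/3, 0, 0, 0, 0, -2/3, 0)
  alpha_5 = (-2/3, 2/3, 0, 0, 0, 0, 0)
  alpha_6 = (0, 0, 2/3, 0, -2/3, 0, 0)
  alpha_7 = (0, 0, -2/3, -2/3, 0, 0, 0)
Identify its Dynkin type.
type D_7

Compute the Cartan integers a_ij = 2(alpha_i, alpha_j)/(alpha_j, alpha_j); the resulting 7x7 Cartan matrix is
[[2, -1, 0, 0, -1, 0, 0], [-1, 2, 0, 0, 0, 0, -1], [0, 0, 2, 0, 0, 0, -1], [0, 0, 0, 2, -1, 0, 0], [-1, 0, 0, -1, 2, 0, 0], [0, 0, 0, 0, 0, 2, -1], [0, -1, -1, 0, 0, -1, 2]].
All simple roots have the same length, so the diagram is simply laced. The associated Dynkin diagram is a chain of 5 nodes with a fork of two nodes at one end (D_7), so the type is D_7 (the algebra so(14)).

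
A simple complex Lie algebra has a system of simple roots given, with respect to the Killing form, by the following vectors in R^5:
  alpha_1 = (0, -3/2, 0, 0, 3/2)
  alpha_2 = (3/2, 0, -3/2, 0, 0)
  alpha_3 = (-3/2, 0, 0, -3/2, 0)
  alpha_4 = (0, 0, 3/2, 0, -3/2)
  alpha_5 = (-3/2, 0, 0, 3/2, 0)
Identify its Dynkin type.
D5

Compute the Cartan integers a_ij = 2(alpha_i, alpha_j)/(alpha_j, alpha_j); the resulting 5x5 Cartan matrix is
[[2, 0, 0, -1, 0], [0, 2, -1, -1, -1], [0, -1, 2, 0, 0], [-1, -1, 0, 2, 0], [0, -1, 0, 0, 2]].
All simple roots have the same length, so the diagram is simply laced. The associated Dynkin diagram is a chain of 3 nodes with a fork of two nodes at one end (D_5), so the type is D_5 (the algebra so(10)).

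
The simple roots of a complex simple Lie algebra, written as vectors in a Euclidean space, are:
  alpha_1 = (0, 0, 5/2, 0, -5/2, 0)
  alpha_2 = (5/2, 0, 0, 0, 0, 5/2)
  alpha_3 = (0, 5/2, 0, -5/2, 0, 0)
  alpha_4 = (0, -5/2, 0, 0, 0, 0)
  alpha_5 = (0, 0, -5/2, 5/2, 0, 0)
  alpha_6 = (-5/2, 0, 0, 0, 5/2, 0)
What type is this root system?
B_6 (so(13))

Compute the Cartan integers a_ij = 2(alpha_i, alpha_j)/(alpha_j, alpha_j); the resulting 6x6 Cartan matrix is
[[2, 0, 0, 0, -1, -1], [0, 2, 0, 0, 0, -1], [0, 0, 2, -2, -1, 0], [0, 0, -1, 2, 0, 0], [-1, 0, -1, 0, 2, 0], [-1, -1, 0, 0, 0, 2]].
The roots have two lengths (squared-length ratio 2:1); the short ones are alpha_{4}. The associated Dynkin diagram is a chain of 6 nodes with a double edge at one end; the terminal node there is the unique short simple root (B_6), so the type is B_6 (the algebra so(13)).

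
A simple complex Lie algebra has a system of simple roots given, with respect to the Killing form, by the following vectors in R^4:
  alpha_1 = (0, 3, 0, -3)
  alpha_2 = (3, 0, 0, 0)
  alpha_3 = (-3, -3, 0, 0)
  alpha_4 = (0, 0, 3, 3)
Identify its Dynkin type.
B4

Compute the Cartan integers a_ij = 2(alpha_i, alpha_j)/(alpha_j, alpha_j); the resulting 4x4 Cartan matrix is
[[2, 0, -1, -1], [0, 2, -1, 0], [-1, -2, 2, 0], [-1, 0, 0, 2]].
The roots have two lengths (squared-length ratio 2:1); the short ones are alpha_{2}. The associated Dynkin diagram is a chain of 4 nodes with a double edge at one end; the terminal node there is the unique short simple root (B_4), so the type is B_4 (the algebra so(9)).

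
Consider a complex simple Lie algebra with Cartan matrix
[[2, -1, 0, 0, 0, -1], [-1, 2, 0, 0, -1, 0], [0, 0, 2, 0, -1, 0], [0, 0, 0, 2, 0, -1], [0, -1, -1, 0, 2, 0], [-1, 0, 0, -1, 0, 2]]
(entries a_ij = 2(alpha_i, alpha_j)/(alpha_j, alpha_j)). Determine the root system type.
type A_6

The matrix has rank 6 with 2's on the diagonal. Reading the off-diagonal entries as Dynkin edges (a single edge where a_ij = a_ji = -1; a double or triple edge where a_ij * a_ji = 2 or 3), the diagram is a chain of 6 nodes with single edges (A_6). One simple-root ordering that puts it in standard form is (alpha_4, alpha_6, alpha_1, alpha_2, alpha_5, alpha_3). So the algebra is type A_6, i.e. sl(7).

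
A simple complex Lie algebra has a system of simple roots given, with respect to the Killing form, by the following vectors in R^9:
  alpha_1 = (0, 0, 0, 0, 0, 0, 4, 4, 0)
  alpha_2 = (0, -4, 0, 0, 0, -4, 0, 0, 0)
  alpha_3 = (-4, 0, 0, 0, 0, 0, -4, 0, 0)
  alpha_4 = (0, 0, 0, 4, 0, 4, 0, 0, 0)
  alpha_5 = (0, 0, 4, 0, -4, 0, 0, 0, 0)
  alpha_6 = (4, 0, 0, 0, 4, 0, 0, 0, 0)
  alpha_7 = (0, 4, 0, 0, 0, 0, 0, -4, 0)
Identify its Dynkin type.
type A_7

Compute the Cartan integers a_ij = 2(alpha_i, alpha_j)/(alpha_j, alpha_j); the resulting 7x7 Cartan matrix is
[[2, 0, -1, 0, 0, 0, -1], [0, 2, 0, -1, 0, 0, -1], [-1, 0, 2, 0, 0, -1, 0], [0, -1, 0, 2, 0, 0, 0], [0, 0, 0, 0, 2, -1, 0], [0, 0, -1, 0, -1, 2, 0], [-1, -1, 0, 0, 0, 0, 2]].
All simple roots have the same length, so the diagram is simply laced. The associated Dynkin diagram is a chain of 7 nodes with single edges (A_7), so the type is A_7 (the algebra sl(8)).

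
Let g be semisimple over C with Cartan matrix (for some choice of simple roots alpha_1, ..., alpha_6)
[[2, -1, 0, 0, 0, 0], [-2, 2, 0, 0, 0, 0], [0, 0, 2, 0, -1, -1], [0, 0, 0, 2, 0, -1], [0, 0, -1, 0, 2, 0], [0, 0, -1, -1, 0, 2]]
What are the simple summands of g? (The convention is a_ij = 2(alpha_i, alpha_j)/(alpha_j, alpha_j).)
The diagram associated to this matrix has two connected components: the simple roots {alpha_3, alpha_4, alpha_5, alpha_6} form a chain of 4 nodes with single edges (A_4), and {alpha_1, alpha_2} form a chain of 2 nodes with a double edge at one end; the terminal node there is the unique short simple root (B_2). A semisimple Lie algebra decomposes uniquely as the direct sum of simple ideals, one per connected component of its Dynkin diagram, so g ≅ A_4 ⊕ B_2 (dimension 24 + 10 = 34).

A4 + B2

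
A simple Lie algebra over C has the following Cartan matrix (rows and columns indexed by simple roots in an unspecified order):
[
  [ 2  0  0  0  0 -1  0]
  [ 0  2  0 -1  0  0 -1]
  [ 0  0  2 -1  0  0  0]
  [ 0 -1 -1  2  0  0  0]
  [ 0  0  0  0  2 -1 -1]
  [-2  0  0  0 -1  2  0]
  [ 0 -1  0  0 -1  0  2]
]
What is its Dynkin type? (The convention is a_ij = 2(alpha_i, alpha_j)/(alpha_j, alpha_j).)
The matrix has rank 7 with 2's on the diagonal. Reading the off-diagonal entries as Dynkin edges (a single edge where a_ij = a_ji = -1; a double or triple edge where a_ij * a_ji = 2 or 3), the diagram is a chain of 7 nodes with a double edge at one end; the terminal node there is the unique short simple root (B_7). One simple-root ordering that puts it in standard form is (alpha_3, alpha_4, alpha_2, alpha_7, alpha_5, alpha_6, alpha_1). So the algebra is type B_7, i.e. so(15).

B7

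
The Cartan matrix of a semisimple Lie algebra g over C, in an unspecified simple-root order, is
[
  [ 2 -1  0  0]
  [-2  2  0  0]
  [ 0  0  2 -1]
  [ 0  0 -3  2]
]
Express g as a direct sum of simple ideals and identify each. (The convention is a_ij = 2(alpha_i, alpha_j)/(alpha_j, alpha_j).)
B_2 + G_2

The diagram associated to this matrix has two connected components: the simple roots {alpha_1, alpha_2} form a chain of 2 nodes with a double edge at one end; the terminal node there is the unique short simple root (B_2), and {alpha_3, alpha_4} form two nodes joined by a triple edge (G_2). A semisimple Lie algebra decomposes uniquely as the direct sum of simple ideals, one per connected component of its Dynkin diagram, so g ≅ B_2 ⊕ G_2 (dimension 10 + 14 = 24).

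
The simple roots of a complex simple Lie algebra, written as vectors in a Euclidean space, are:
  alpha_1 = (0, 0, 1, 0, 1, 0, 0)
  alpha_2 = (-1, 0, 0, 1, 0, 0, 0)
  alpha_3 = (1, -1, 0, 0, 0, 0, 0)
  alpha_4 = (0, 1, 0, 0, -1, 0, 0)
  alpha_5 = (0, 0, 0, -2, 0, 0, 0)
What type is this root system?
Compute the Cartan integers a_ij = 2(alpha_i, alpha_j)/(alpha_j, alpha_j); the resulting 5x5 Cartan matrix is
[[2, 0, 0, -1, 0], [0, 2, -1, 0, -1], [0, -1, 2, -1, 0], [-1, 0, -1, 2, 0], [0, -2, 0, 0, 2]].
The roots have two lengths (squared-length ratio 2:1); the short ones are alpha_{1,2,3,4}. The associated Dynkin diagram is a chain of 5 nodes with a double edge at one end; the terminal node there is the unique long simple root (C_5), so the type is C_5 (the algebra sp(10)).

C5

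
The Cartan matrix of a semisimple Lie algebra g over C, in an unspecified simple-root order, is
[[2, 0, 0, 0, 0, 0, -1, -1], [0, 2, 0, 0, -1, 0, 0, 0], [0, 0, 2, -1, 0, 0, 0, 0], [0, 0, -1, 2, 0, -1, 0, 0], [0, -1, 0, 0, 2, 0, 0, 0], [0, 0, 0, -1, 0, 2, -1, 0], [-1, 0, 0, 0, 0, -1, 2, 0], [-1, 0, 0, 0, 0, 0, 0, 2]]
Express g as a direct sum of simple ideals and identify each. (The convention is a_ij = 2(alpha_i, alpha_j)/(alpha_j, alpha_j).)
The diagram associated to this matrix has two connected components: the simple roots {alpha_2, alpha_5} form a chain of 2 nodes with single edges (A_2), and {alpha_1, alpha_3, alpha_4, alpha_6, alpha_7, alpha_8} form a chain of 6 nodes with single edges (A_6). A semisimple Lie algebra decomposes uniquely as the direct sum of simple ideals, one per connected component of its Dynkin diagram, so g ≅ A_2 ⊕ A_6 (dimension 8 + 48 = 56).

type A_2 ⊕ type A_6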